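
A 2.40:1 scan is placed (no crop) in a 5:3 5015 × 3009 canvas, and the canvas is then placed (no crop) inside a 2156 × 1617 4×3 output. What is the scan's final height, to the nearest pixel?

First fit — 2.40:1 into 5015×3009 spans the width: 5015.00 × 2089.58.
The 5:3 canvas is width-limited in 2156×1617, giving 2156.00 × 1293.60; scale factor 0.4299.
Applying the same ×0.4299: 2089.58 → 898.33.

898 px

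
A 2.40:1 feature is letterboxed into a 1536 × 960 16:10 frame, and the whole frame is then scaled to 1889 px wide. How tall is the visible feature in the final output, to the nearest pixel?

787 px

Fitted into 1536×960, the feature spans the width; its height is 1536 / 2.400 ≈ 640.00 px.
The frame scales by 1889/1536 = 1.2298; 640.00 × 1.2298 ≈ 787.08 px.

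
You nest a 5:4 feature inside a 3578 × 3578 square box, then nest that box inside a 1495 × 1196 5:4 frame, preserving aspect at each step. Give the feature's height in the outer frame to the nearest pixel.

957 px

First fit — 5:4 into 3578×3578 spans the width: 3578.00 × 2862.40.
The square canvas is height-limited in 1495×1196, giving 1196.00 × 1196.00; scale factor 0.3343.
Applying the same ×0.3343: 2862.40 → 956.80.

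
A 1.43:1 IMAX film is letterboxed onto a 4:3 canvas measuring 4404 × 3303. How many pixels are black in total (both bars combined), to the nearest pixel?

1.43:1 IMAX is wider than 4:3, so it spans the full width.
Content height = 4404 / 1.430 ≈ 3079.7203 px.
3303 − 3079.7203 = 223.2797 px of bars.
Bar area = 223.2797 × 4404 ≈ 983324 px.

983324 pixels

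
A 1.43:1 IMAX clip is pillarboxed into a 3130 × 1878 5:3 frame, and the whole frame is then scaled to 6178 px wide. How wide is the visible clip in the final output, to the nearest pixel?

At 3130×1878 the clip is height-limited, so width = 1878 × 1.430 ≈ 2685.54 px.
Scaling 3130 → 6178 is ×1.9738, so the width becomes 2685.54 × 1.9738 ≈ 5300.72 px.

5301 px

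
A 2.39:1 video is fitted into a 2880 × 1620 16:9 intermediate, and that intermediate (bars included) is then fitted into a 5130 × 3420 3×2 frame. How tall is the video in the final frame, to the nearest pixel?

Inside the 2880×1620 canvas the video is width-limited at 2880.00 × 1205.02.
16:9 in 5130×3420: fills the width, so the intermediate becomes 5130.00 × 2885.62 — a scale of ×1.7812.
So the video's height is 1205.02 × 1.7812 ≈ 2146.44.

2146 px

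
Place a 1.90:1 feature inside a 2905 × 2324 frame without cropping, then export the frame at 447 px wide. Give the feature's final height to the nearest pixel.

235 px

In the 2905×2324 frame the feature fills the width: height = 2905 / 1.900 ≈ 1528.95 px.
Scaling 2905 → 447 is ×0.1539, so the height becomes 1528.95 × 0.1539 ≈ 235.26 px.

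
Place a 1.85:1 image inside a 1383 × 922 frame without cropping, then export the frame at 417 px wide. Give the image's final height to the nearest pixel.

225 px

In the 1383×922 frame the image fills the width: height = 1383 / 1.850 ≈ 747.57 px.
Scaling 1383 → 417 is ×0.3015, so the height becomes 747.57 × 0.3015 ≈ 225.41 px.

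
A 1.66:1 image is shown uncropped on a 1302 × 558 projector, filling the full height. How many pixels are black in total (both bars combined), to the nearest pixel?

209652 pixels

Content width = 558 × 1.660 ≈ 926.2800 px.
Black = 1302 − 926.2800 = 375.7200 px.
Bar area = 375.7200 × 558 ≈ 209652 px.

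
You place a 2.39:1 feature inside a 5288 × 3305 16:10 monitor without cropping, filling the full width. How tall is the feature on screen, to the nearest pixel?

2213 px

The feature is 5288 / 2.390 ≈ 2212.55 px tall.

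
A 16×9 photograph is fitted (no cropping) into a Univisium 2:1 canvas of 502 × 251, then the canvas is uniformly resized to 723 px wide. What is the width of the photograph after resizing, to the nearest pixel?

643 px

Fitted into 502×251, the photograph spans the height; its width is 251 × 16/9 ≈ 446.22 px.
The frame scales by 723/502 = 1.4402; 446.22 × 1.4402 ≈ 642.67 px.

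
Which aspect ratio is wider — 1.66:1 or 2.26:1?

2.26:1

1.66 and 2.26; 2.26 > 1.66.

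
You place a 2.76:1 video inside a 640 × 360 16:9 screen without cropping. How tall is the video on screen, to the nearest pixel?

232 px

2.76:1 is wider than 16:9, so it spans the full width.
The video is 640 / 2.760 ≈ 231.88 px tall.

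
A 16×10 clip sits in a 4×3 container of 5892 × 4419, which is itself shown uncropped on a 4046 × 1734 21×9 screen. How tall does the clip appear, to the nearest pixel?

1445 px

16×10 in 5892×4419: fills the width, so the clip is 5892.00 × 3682.50.
The 4×3 canvas is height-limited in 4046×1734, giving 2312.00 × 1734.00; scale factor 0.3924.
Applying the same ×0.3924: 3682.50 → 1445.00.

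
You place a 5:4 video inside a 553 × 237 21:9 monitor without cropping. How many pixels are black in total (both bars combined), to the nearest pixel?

5:4 (1.250) < 21:9 (2.333), so the video fills the height.
Content width = 237 × 5/4 ≈ 296.2500 px.
Black = 553 − 296.2500 = 256.7500 px.
That's 256.7500 × 237 ≈ 60850 black pixels.

60850 pixels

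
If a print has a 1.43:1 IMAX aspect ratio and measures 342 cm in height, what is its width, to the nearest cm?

489 cm

Width = 342 × 1.430 = 489.06.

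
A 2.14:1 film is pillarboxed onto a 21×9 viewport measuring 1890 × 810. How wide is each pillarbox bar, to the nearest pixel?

78 px

2.14:1 (2.140) < 21×9 (2.333), so the film fills the height.
The film is 810 × 2.140 ≈ 1733.40 px wide.
Leftover width: 1890 − 1733.40 = 156.60 px → 78.30 each side.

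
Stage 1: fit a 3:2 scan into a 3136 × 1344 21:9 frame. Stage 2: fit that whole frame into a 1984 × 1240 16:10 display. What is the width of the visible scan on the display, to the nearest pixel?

First fit — 3:2 into 3136×1344 spans the height: 2016.00 × 1344.00.
The 21:9 canvas is width-limited in 1984×1240, giving 1984.00 × 850.29; scale factor 0.6327.
The scan scales with it: width 2016.00 × 0.6327 ≈ 1275.43.

1275 px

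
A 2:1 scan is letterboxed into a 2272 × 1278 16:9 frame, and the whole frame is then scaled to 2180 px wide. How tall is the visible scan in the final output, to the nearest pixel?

Fitted into 2272×1278, the scan spans the width; its height is 2272 × 1/2 ≈ 1136.00 px.
The frame scales by 2180/2272 = 0.9595; 1136.00 × 0.9595 ≈ 1090.00 px.

1090 px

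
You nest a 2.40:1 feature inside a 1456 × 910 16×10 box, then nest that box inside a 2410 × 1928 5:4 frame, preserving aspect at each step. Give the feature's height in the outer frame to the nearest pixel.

1004 px

First fit — 2.40:1 into 1456×910 spans the width: 1456.00 × 606.67.
Second fit — the 16×10 canvas into 2410×1928 spans the width: 2410.00 × 1506.25 (×1.6552 from 1456×910).
Applying the same ×1.6552: 606.67 → 1004.17.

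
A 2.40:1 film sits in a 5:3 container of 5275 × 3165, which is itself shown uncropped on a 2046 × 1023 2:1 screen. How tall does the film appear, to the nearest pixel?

First fit — 2.40:1 into 5275×3165 spans the width: 5275.00 × 2197.92.
The 5:3 canvas is height-limited in 2046×1023, giving 1705.00 × 1023.00; scale factor 0.3232.
Applying the same ×0.3232: 2197.92 → 710.42.

710 px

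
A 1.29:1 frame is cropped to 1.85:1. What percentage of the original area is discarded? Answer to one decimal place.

30.3%

The width stays; only height is cut (since 1.85:1 is wider than 1.29:1).
(1.290)/(1.850) ≈ 0.697 of the area survives, leaving 30.27% discarded.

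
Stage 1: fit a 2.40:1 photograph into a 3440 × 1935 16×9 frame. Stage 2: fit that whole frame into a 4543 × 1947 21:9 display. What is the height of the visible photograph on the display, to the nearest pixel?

2.40:1 in 3440×1935: fills the width, so the photograph is 3440.00 × 1433.33.
The 16×9 canvas is height-limited in 4543×1947, giving 3461.33 × 1947.00; scale factor 1.0062.
So the photograph's height is 1433.33 × 1.0062 ≈ 1442.22.

1442 px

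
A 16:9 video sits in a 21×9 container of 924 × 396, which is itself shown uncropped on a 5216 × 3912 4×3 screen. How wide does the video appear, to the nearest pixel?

First fit — 16:9 into 924×396 spans the height: 704.00 × 396.00.
21×9 in 5216×3912: fills the width, so the intermediate becomes 5216.00 × 2235.43 — a scale of ×5.6450.
Applying the same ×5.6450: 704.00 → 3974.10.

3974 px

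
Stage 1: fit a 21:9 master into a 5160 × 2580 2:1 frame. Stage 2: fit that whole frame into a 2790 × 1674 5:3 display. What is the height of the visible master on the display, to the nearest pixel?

1196 px

First fit — 21:9 into 5160×2580 spans the width: 5160.00 × 2211.43.
The 2:1 canvas is width-limited in 2790×1674, giving 2790.00 × 1395.00; scale factor 0.5407.
Applying the same ×0.5407: 2211.43 → 1195.71.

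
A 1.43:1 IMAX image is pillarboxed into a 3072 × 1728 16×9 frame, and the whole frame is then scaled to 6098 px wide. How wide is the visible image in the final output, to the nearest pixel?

Fitted into 3072×1728, the image spans the height; its width is 1728 × 1.430 ≈ 2471.04 px.
Scaling 3072 → 6098 is ×1.9850, so the width becomes 2471.04 × 1.9850 ≈ 4905.08 px.

4905 px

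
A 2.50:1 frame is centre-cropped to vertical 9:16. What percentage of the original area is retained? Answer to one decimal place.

Going from 2.50:1 to vertical 9:16 means cutting width while keeping height.
Area ratio = (0.562)/(2.500) = 22.50% retained.

22.5%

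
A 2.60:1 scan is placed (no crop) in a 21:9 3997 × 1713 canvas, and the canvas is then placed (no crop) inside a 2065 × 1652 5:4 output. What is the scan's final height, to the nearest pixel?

794 px

First fit — 2.60:1 into 3997×1713 spans the width: 3997.00 × 1537.31.
The 21:9 canvas is width-limited in 2065×1652, giving 2065.00 × 885.00; scale factor 0.5166.
Applying the same ×0.5166: 1537.31 → 794.23.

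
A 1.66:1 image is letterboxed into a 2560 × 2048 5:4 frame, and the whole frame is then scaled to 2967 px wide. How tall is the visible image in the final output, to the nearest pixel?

At 2560×2048 the image is width-limited, so height = 2560 / 1.660 ≈ 1542.17 px.
Resizing to 2967 px wide multiplies everything by 1.1590: 1542.17 → 1787.35 px.

1787 px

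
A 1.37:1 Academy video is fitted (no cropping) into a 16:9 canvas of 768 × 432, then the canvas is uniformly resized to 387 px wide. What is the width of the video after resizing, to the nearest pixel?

Fitted into 768×432, the video spans the height; its width is 432 × 1.370 ≈ 591.84 px.
Resizing to 387 px wide multiplies everything by 0.5039: 591.84 → 298.23 px.

298 px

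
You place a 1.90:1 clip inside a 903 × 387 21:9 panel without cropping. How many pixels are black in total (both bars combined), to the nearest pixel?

1.90:1 (1.900) < 21:9 (2.333), so the clip fills the height.
Content width = 387 × 1.900 ≈ 735.3000 px.
Leftover width: 903 − 735.3000 = 167.7000 px.
Bar area = 167.7000 × 387 ≈ 64900 px.

64900 pixels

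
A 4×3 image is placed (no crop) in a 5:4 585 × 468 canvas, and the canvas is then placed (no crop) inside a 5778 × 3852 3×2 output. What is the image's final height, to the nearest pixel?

3611 px

First fit — 4×3 into 585×468 spans the width: 585.00 × 438.75.
The 5:4 canvas is height-limited in 5778×3852, giving 4815.00 × 3852.00; scale factor 8.2308.
Applying the same ×8.2308: 438.75 → 3611.25.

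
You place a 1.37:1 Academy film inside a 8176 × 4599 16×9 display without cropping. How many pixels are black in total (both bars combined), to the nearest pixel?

8624827 pixels

1.37:1 Academy is narrower than 16×9, so it spans the full height.
The film is 4599 × 1.370 ≈ 6300.6300 px wide.
Black = 8176 − 6300.6300 = 1875.3700 px.
That's 1875.3700 × 4599 ≈ 8624827 black pixels.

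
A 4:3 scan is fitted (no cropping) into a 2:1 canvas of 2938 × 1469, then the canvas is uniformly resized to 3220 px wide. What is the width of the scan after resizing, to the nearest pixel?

In the 2938×1469 frame the scan fills the height: width = 1469 × 4/3 ≈ 1958.67 px.
Resizing to 3220 px wide multiplies everything by 1.0960: 1958.67 → 2146.67 px.

2147 px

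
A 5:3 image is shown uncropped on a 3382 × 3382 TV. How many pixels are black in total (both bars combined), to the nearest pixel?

4575170 pixels

5:3 (1.667) > 1:1 (1.000), so the image fills the width.
Content height = 3382 × 3/5 ≈ 2029.2000 px.
3382 − 2029.2000 = 1352.8000 px of bars.
That's 1352.8000 × 3382 ≈ 4575170 black pixels.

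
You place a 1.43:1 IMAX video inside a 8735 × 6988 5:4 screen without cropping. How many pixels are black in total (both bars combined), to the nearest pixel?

Since 1.430 > 1.250, the video is width-limited.
Content height = 8735 / 1.430 ≈ 6108.3916 px.
Leftover height: 6988 − 6108.3916 = 879.6084 px.
Bar area = 879.6084 × 8735 ≈ 7683379 px.

7683379 pixels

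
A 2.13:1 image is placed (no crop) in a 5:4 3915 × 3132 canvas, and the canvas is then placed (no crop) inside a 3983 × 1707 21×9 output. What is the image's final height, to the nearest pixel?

1002 px

First fit — 2.13:1 into 3915×3132 spans the width: 3915.00 × 1838.03.
The 5:4 canvas is height-limited in 3983×1707, giving 2133.75 × 1707.00; scale factor 0.5450.
So the image's height is 1838.03 × 0.5450 ≈ 1001.76.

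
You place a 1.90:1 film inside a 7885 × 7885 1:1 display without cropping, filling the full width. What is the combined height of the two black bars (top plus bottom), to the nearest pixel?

3735 px

The film is 7885 / 1.900 ≈ 4150.00 px tall.
7885 − 4150.00 = 3735.00 px of bars.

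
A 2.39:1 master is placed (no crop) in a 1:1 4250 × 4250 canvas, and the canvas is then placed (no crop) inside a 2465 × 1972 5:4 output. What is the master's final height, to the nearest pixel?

825 px

2.39:1 in 4250×4250: fills the width, so the master is 4250.00 × 1778.24.
Second fit — the 1:1 canvas into 2465×1972 spans the height: 1972.00 × 1972.00 (×0.4640 from 4250×4250).
The master scales with it: height 1778.24 × 0.4640 ≈ 825.10.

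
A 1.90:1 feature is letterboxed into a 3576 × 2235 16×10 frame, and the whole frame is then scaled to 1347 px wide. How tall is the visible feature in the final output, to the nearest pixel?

709 px

At 3576×2235 the feature is width-limited, so height = 3576 / 1.900 ≈ 1882.11 px.
The frame scales by 1347/3576 = 0.3767; 1882.11 × 0.3767 ≈ 708.95 px.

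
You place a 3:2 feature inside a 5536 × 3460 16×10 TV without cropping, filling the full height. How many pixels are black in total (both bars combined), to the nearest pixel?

1197160 pixels

The feature is 3460 × 3/2 ≈ 5190.0000 px wide.
Black = 5536 − 5190.0000 = 346.0000 px.
That's 346.0000 × 3460 ≈ 1197160 black pixels.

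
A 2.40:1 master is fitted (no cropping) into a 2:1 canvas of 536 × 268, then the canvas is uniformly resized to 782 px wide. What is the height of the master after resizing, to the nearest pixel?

At 536×268 the master is width-limited, so height = 536 / 2.400 ≈ 223.33 px.
The frame scales by 782/536 = 1.4590; 223.33 × 1.4590 ≈ 325.83 px.

326 px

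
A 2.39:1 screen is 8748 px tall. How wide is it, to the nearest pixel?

20908 px

At 2.39:1, 8748 × 2.390 ≈ 20907.72.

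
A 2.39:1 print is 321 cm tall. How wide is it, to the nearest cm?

Width = 321 × 2.390 = 767.19.

767 cm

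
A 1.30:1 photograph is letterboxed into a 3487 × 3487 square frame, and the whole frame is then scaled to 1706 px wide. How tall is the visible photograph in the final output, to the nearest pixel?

1312 px

In the 3487×3487 frame the photograph fills the width: height = 3487 / 1.300 ≈ 2682.31 px.
The frame scales by 1706/3487 = 0.4892; 2682.31 × 0.4892 ≈ 1312.31 px.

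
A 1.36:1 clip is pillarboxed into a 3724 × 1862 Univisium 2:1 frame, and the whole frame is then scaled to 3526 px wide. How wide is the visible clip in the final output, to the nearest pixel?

2398 px

In the 3724×1862 frame the clip fills the height: width = 1862 × 1.360 ≈ 2532.32 px.
The frame scales by 3526/3724 = 0.9468; 2532.32 × 0.9468 ≈ 2397.68 px.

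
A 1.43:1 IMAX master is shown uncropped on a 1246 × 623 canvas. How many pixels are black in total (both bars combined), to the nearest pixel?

Since 1.430 < 2.000, the master is height-limited.
That makes the image 890.8900 px wide (623 × 1.430).
Black = 1246 − 890.8900 = 355.1100 px.
That's 355.1100 × 623 ≈ 221234 black pixels.

221234 pixels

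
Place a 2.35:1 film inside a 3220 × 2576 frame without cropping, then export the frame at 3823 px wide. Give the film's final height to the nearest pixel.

1627 px

In the 3220×2576 frame the film fills the width: height = 3220 / 2.350 ≈ 1370.21 px.
Resizing to 3823 px wide multiplies everything by 1.1873: 1370.21 → 1626.81 px.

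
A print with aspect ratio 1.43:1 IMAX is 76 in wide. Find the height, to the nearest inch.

76 / 1.430 = 53.15.

53 in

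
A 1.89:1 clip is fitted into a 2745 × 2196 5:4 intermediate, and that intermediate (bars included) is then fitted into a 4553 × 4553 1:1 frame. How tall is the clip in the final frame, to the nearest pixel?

2409 px

First fit — 1.89:1 into 2745×2196 spans the width: 2745.00 × 1452.38.
Second fit — the 5:4 canvas into 4553×4553 spans the width: 4553.00 × 3642.40 (×1.6587 from 2745×2196).
So the clip's height is 1452.38 × 1.6587 ≈ 2408.99.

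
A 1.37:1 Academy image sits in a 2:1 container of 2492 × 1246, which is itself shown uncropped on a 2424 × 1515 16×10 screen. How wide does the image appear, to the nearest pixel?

1.37:1 Academy in 2492×1246: fills the height, so the image is 1707.02 × 1246.00.
2:1 in 2424×1515: fills the width, so the intermediate becomes 2424.00 × 1212.00 — a scale of ×0.9727.
Applying the same ×0.9727: 1707.02 → 1660.44.

1660 px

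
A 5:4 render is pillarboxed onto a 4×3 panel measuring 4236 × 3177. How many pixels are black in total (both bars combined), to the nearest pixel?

841111 pixels

5:4 (1.250) < 4×3 (1.333), so the render fills the height.
The render is 3177 × 5/4 ≈ 3971.2500 px wide.
4236 − 3971.2500 = 264.7500 px of bars.
That's 264.7500 × 3177 ≈ 841111 black pixels.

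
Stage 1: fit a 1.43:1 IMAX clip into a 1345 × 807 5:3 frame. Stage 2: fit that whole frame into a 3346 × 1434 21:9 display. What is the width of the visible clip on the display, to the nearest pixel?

2051 px

First fit — 1.43:1 IMAX into 1345×807 spans the height: 1154.01 × 807.00.
Second fit — the 5:3 canvas into 3346×1434 spans the height: 2390.00 × 1434.00 (×1.7770 from 1345×807).
So the clip's width is 1154.01 × 1.7770 ≈ 2050.62.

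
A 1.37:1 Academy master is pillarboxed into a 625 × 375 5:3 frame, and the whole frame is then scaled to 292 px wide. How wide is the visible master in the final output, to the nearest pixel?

240 px

Fitted into 625×375, the master spans the height; its width is 375 × 1.370 ≈ 513.75 px.
The frame scales by 292/625 = 0.4672; 513.75 × 0.4672 ≈ 240.02 px.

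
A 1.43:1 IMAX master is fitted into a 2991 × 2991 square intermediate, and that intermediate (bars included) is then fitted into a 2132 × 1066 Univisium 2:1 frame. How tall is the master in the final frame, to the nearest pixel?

745 px

First fit — 1.43:1 IMAX into 2991×2991 spans the width: 2991.00 × 2091.61.
square in 2132×1066: fills the height, so the intermediate becomes 1066.00 × 1066.00 — a scale of ×0.3564.
So the master's height is 2091.61 × 0.3564 ≈ 745.45.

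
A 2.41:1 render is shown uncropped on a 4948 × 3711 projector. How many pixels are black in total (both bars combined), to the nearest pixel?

8203230 pixels

2.41:1 (2.410) > 4×3 (1.333), so the render fills the width.
The render is 4948 / 2.410 ≈ 2053.1120 px tall.
Black = 3711 − 2053.1120 = 1657.8880 px.
That's 1657.8880 × 4948 ≈ 8203230 black pixels.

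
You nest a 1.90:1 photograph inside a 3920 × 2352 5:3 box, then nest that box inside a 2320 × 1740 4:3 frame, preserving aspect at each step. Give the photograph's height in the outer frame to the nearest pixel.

1221 px

1.90:1 in 3920×2352: fills the width, so the photograph is 3920.00 × 2063.16.
Second fit — the 5:3 canvas into 2320×1740 spans the width: 2320.00 × 1392.00 (×0.5918 from 3920×2352).
So the photograph's height is 2063.16 × 0.5918 ≈ 1221.05.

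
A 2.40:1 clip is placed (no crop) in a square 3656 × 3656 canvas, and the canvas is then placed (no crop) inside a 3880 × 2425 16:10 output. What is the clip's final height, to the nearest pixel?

1010 px

2.40:1 in 3656×3656: fills the width, so the clip is 3656.00 × 1523.33.
square in 3880×2425: fills the height, so the intermediate becomes 2425.00 × 2425.00 — a scale of ×0.6633.
So the clip's height is 1523.33 × 0.6633 ≈ 1010.42.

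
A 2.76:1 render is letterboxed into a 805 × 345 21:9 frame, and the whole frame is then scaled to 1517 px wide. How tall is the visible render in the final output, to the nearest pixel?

550 px

In the 805×345 frame the render fills the width: height = 805 / 2.760 ≈ 291.67 px.
Resizing to 1517 px wide multiplies everything by 1.8845: 291.67 → 549.64 px.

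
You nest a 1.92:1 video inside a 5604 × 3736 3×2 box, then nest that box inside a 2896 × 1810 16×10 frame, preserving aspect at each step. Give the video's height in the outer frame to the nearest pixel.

1414 px

Inside the 5604×3736 canvas the video is width-limited at 5604.00 × 2918.75.
3×2 in 2896×1810: fills the height, so the intermediate becomes 2715.00 × 1810.00 — a scale of ×0.4845.
The video scales with it: height 2918.75 × 0.4845 ≈ 1414.06.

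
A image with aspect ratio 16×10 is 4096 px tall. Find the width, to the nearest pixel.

6554 px

At 16×10, 4096 / 10 × 16 ≈ 6553.60.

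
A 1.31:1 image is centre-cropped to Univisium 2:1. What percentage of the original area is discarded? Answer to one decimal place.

34.5%

Univisium 2:1 is wider than 1.31:1, so the crop keeps the full width and trims the height.
Fraction kept = (1.310)/(2.000) ≈ 65.50%, so 34.50% is lost.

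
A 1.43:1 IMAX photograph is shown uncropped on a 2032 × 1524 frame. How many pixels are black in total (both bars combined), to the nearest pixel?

1.43:1 IMAX is wider than 4:3, so it spans the full width.
Content height = 2032 / 1.430 ≈ 1420.9790 px.
1524 − 1420.9790 = 103.0210 px of bars.
Across the 2032-px span: 103.0210 × 2032 ≈ 209339 px.

209339 pixels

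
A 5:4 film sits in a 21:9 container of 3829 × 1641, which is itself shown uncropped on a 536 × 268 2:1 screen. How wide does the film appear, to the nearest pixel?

287 px

Inside the 3829×1641 canvas the film is height-limited at 2051.25 × 1641.00.
21:9 in 536×268: fills the width, so the intermediate becomes 536.00 × 229.71 — a scale of ×0.1400.
So the film's width is 2051.25 × 0.1400 ≈ 287.14.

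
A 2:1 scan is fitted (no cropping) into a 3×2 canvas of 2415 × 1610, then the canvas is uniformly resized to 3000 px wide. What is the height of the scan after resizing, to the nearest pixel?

1500 px

At 2415×1610 the scan is width-limited, so height = 2415 × 1/2 ≈ 1207.50 px.
Scaling 2415 → 3000 is ×1.2422, so the height becomes 1207.50 × 1.2422 ≈ 1500.00 px.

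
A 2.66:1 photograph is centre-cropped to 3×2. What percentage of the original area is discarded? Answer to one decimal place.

43.6%

Going from 2.66:1 to 3×2 means cutting width while keeping height.
Area ratio = (1.500)/(2.660) = 56.39%; the remaining 43.61% is cropped out.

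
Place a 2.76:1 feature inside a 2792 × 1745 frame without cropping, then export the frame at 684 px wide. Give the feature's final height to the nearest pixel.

248 px

At 2792×1745 the feature is width-limited, so height = 2792 / 2.760 ≈ 1011.59 px.
Resizing to 684 px wide multiplies everything by 0.2450: 1011.59 → 247.83 px.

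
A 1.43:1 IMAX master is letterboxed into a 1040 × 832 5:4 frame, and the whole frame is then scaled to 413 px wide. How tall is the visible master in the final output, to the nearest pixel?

In the 1040×832 frame the master fills the width: height = 1040 / 1.430 ≈ 727.27 px.
Resizing to 413 px wide multiplies everything by 0.3971: 727.27 → 288.81 px.

289 px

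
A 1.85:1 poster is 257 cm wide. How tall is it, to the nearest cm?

At 1.85:1, 257 / 1.850 ≈ 138.92.

139 cm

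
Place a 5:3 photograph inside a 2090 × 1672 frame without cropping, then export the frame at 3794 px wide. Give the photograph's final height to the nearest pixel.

At 2090×1672 the photograph is width-limited, so height = 2090 × 3/5 ≈ 1254.00 px.
Resizing to 3794 px wide multiplies everything by 1.8153: 1254.00 → 2276.40 px.

2276 px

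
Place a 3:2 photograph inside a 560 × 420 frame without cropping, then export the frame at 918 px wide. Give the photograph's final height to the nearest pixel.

612 px

At 560×420 the photograph is width-limited, so height = 560 × 2/3 ≈ 373.33 px.
The frame scales by 918/560 = 1.6393; 373.33 × 1.6393 ≈ 612.00 px.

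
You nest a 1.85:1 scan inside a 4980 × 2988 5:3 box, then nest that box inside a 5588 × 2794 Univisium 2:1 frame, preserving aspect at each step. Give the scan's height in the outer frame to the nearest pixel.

Inside the 4980×2988 canvas the scan is width-limited at 4980.00 × 2691.89.
The 5:3 canvas is height-limited in 5588×2794, giving 4656.67 × 2794.00; scale factor 0.9351.
Applying the same ×0.9351: 2691.89 → 2517.12.

2517 px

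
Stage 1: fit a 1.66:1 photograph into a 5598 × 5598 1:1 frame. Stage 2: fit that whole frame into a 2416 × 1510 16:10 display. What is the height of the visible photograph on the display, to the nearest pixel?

910 px

1.66:1 in 5598×5598: fills the width, so the photograph is 5598.00 × 3372.29.
1:1 in 2416×1510: fills the height, so the intermediate becomes 1510.00 × 1510.00 — a scale of ×0.2697.
The photograph scales with it: height 3372.29 × 0.2697 ≈ 909.64.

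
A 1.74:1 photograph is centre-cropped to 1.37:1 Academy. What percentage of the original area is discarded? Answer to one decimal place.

Going from 1.74:1 to 1.37:1 Academy means cutting width while keeping height.
(1.370)/(1.740) ≈ 0.787 of the area survives, leaving 21.26% discarded.

21.3%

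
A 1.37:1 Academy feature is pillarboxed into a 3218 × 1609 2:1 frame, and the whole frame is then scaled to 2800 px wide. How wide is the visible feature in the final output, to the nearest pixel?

1918 px

Fitted into 3218×1609, the feature spans the height; its width is 1609 × 1.370 ≈ 2204.33 px.
The frame scales by 2800/3218 = 0.8701; 2204.33 × 0.8701 ≈ 1918.00 px.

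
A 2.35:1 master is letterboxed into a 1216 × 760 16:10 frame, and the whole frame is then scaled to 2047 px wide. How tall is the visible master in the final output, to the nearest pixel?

871 px

In the 1216×760 frame the master fills the width: height = 1216 / 2.350 ≈ 517.45 px.
Scaling 1216 → 2047 is ×1.6834, so the height becomes 517.45 × 1.6834 ≈ 871.06 px.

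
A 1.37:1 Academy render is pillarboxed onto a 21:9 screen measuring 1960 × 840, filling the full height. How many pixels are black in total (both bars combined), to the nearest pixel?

679728 pixels

That makes the image 1150.8000 px wide (840 × 1.370).
1960 − 1150.8000 = 809.2000 px of bars.
Across the 840-px span: 809.2000 × 840 ≈ 679728 px.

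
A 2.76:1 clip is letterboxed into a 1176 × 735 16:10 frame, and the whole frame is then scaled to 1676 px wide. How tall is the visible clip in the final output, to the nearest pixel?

In the 1176×735 frame the clip fills the width: height = 1176 / 2.760 ≈ 426.09 px.
The frame scales by 1676/1176 = 1.4252; 426.09 × 1.4252 ≈ 607.25 px.

607 px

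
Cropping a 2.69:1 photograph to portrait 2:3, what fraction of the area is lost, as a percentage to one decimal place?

Going from 2.69:1 to portrait 2:3 means cutting width while keeping height.
Fraction kept = (0.667)/(2.690) ≈ 24.78%, so 75.22% is lost.

75.2%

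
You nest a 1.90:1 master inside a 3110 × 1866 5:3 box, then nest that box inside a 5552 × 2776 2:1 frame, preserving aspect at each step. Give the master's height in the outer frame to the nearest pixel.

2435 px

Inside the 3110×1866 canvas the master is width-limited at 3110.00 × 1636.84.
5:3 in 5552×2776: fills the height, so the intermediate becomes 4626.67 × 2776.00 — a scale of ×1.4877.
The master scales with it: height 1636.84 × 1.4877 ≈ 2435.09.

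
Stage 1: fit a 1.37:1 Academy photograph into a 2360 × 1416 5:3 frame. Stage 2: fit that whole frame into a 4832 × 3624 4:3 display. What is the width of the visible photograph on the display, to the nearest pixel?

3972 px

1.37:1 Academy in 2360×1416: fills the height, so the photograph is 1939.92 × 1416.00.
5:3 in 4832×3624: fills the width, so the intermediate becomes 4832.00 × 2899.20 — a scale of ×2.0475.
The photograph scales with it: width 1939.92 × 2.0475 ≈ 3971.90.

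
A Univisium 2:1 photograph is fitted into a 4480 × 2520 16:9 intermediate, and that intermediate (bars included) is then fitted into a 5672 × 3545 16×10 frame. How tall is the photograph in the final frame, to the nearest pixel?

Univisium 2:1 in 4480×2520: fills the width, so the photograph is 4480.00 × 2240.00.
Second fit — the 16:9 canvas into 5672×3545 spans the width: 5672.00 × 3190.50 (×1.2661 from 4480×2520).
Applying the same ×1.2661: 2240.00 → 2836.00.

2836 px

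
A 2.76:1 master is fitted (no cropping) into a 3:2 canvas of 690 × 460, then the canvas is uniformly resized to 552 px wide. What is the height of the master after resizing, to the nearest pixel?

Fitted into 690×460, the master spans the width; its height is 690 / 2.760 ≈ 250.00 px.
Resizing to 552 px wide multiplies everything by 0.8000: 250.00 → 200.00 px.

200 px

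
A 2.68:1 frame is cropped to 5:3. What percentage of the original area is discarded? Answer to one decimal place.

37.8%

The height stays; only width is cut (since 5:3 is narrower than 2.68:1).
(1.667)/(2.680) ≈ 0.622 of the area survives, leaving 37.81% discarded.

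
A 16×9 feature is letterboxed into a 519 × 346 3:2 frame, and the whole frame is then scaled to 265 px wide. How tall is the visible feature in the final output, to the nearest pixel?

Fitted into 519×346, the feature spans the width; its height is 519 × 9/16 ≈ 291.94 px.
The frame scales by 265/519 = 0.5106; 291.94 × 0.5106 ≈ 149.06 px.

149 px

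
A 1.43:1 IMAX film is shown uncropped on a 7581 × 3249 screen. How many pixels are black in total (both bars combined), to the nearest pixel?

9535588 pixels

1.43:1 IMAX (1.430) < 21:9 (2.333), so the film fills the height.
Content width = 3249 × 1.430 ≈ 4646.0700 px.
Leftover width: 7581 − 4646.0700 = 2934.9300 px.
Across the 3249-px span: 2934.9300 × 3249 ≈ 9535588 px.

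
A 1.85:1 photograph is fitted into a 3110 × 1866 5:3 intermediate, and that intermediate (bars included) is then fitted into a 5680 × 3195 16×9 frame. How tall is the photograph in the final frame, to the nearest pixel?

Inside the 3110×1866 canvas the photograph is width-limited at 3110.00 × 1681.08.
The 5:3 canvas is height-limited in 5680×3195, giving 5325.00 × 3195.00; scale factor 1.7122.
The photograph scales with it: height 1681.08 × 1.7122 ≈ 2878.38.

2878 px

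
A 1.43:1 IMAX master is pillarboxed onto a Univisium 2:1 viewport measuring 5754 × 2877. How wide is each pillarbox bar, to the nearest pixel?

1.43:1 IMAX is narrower than Univisium 2:1, so it spans the full height.
The master is 2877 × 1.430 ≈ 4114.11 px wide.
Black = 5754 − 4114.11 = 1639.89 px, or 819.95 per bar.

820 px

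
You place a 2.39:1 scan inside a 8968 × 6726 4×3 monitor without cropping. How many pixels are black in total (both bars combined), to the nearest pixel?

Since 2.390 > 1.333, the scan is width-limited.
Content height = 8968 / 2.390 ≈ 3752.3013 px.
6726 − 3752.3013 = 2973.6987 px of bars.
That's 2973.6987 × 8968 ≈ 26668130 black pixels.

26668130 pixels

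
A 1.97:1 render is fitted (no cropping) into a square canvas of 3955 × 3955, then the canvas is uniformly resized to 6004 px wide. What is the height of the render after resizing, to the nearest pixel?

In the 3955×3955 frame the render fills the width: height = 3955 / 1.970 ≈ 2007.61 px.
The frame scales by 6004/3955 = 1.5181; 2007.61 × 1.5181 ≈ 3047.72 px.

3048 px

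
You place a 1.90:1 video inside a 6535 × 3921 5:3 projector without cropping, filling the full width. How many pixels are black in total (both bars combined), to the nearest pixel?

3146774 pixels

The video is 6535 / 1.900 ≈ 3439.4737 px tall.
Leftover height: 3921 − 3439.4737 = 481.5263 px.
Across the 6535-px span: 481.5263 × 6535 ≈ 3146774 px.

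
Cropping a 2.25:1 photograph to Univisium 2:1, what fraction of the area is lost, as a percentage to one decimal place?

11.1%

Going from 2.25:1 to Univisium 2:1 means cutting width while keeping height.
(2.000)/(2.250) ≈ 0.889 of the area survives, leaving 11.11% discarded.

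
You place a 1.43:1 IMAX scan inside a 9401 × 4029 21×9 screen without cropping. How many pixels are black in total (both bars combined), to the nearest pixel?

14663666 pixels

Since 1.430 < 2.333, the scan is height-limited.
The scan is 4029 × 1.430 ≈ 5761.4700 px wide.
Leftover width: 9401 − 5761.4700 = 3639.5300 px.
Bar area = 3639.5300 × 4029 ≈ 14663666 px.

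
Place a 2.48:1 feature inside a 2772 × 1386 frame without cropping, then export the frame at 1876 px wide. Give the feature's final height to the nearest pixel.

756 px

Fitted into 2772×1386, the feature spans the width; its height is 2772 / 2.480 ≈ 1117.74 px.
Scaling 2772 → 1876 is ×0.6768, so the height becomes 1117.74 × 0.6768 ≈ 756.45 px.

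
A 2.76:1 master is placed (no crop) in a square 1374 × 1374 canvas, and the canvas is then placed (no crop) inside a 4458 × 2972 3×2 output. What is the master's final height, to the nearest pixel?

2.76:1 in 1374×1374: fills the width, so the master is 1374.00 × 497.83.
square in 4458×2972: fills the height, so the intermediate becomes 2972.00 × 2972.00 — a scale of ×2.1630.
The master scales with it: height 497.83 × 2.1630 ≈ 1076.81.

1077 px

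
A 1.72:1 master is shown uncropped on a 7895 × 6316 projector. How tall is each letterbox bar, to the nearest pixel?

863 px

Since 1.720 > 1.250, the master is width-limited.
That makes the image 4590.12 px tall (7895 / 1.720).
Black = 6316 − 4590.12 = 1725.88 px, or 862.94 per bar.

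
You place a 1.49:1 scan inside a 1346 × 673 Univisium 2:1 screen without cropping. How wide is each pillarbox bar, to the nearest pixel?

172 px

Since 1.490 < 2.000, the scan is height-limited.
The scan is 673 × 1.490 ≈ 1002.77 px wide.
Black = 1346 − 1002.77 = 343.23 px, or 171.62 per bar.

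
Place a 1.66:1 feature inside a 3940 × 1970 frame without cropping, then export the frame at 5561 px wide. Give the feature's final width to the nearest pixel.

In the 3940×1970 frame the feature fills the height: width = 1970 × 1.660 ≈ 3270.20 px.
The frame scales by 5561/3940 = 1.4114; 3270.20 × 1.4114 ≈ 4615.63 px.

4616 px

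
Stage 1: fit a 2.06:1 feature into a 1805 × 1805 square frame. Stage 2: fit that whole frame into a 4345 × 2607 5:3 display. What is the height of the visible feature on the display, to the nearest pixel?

Inside the 1805×1805 canvas the feature is width-limited at 1805.00 × 876.21.
Second fit — the square canvas into 4345×2607 spans the height: 2607.00 × 2607.00 (×1.4443 from 1805×1805).
So the feature's height is 876.21 × 1.4443 ≈ 1265.53.

1266 px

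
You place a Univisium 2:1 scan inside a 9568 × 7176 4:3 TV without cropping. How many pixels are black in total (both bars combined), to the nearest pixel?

Univisium 2:1 is wider than 4:3, so it spans the full width.
Content height = 9568 × 1/2 ≈ 4784.0000 px.
7176 − 4784.0000 = 2392.0000 px of bars.
That's 2392.0000 × 9568 ≈ 22886656 black pixels.

22886656 pixels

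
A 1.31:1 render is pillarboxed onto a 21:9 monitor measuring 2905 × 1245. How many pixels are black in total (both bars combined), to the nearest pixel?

1.31:1 (1.310) < 21:9 (2.333), so the render fills the height.
Content width = 1245 × 1.310 ≈ 1630.9500 px.
2905 − 1630.9500 = 1274.0500 px of bars.
Bar area = 1274.0500 × 1245 ≈ 1586192 px.

1586192 pixels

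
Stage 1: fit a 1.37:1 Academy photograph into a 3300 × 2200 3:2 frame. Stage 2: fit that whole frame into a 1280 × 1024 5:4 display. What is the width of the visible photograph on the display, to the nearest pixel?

First fit — 1.37:1 Academy into 3300×2200 spans the height: 3014.00 × 2200.00.
The 3:2 canvas is width-limited in 1280×1024, giving 1280.00 × 853.33; scale factor 0.3879.
So the photograph's width is 3014.00 × 0.3879 ≈ 1169.07.

1169 px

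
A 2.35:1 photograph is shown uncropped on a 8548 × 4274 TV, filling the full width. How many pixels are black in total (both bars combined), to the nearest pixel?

Content height = 8548 / 2.350 ≈ 3637.4468 px.
Leftover height: 4274 − 3637.4468 = 636.5532 px.
Across the 8548-px span: 636.5532 × 8548 ≈ 5441257 px.

5441257 pixels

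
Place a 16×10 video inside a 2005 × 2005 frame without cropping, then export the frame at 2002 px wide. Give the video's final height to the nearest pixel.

Fitted into 2005×2005, the video spans the width; its height is 2005 × 10/16 ≈ 1253.12 px.
Scaling 2005 → 2002 is ×0.9985, so the height becomes 1253.12 × 0.9985 ≈ 1251.25 px.

1251 px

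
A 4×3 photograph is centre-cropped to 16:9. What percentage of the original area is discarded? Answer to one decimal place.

25.0%

Going from 4×3 to 16:9 means cutting height while keeping width.
(1.333)/(1.778) ≈ 0.750 of the area survives, leaving 25.00% discarded.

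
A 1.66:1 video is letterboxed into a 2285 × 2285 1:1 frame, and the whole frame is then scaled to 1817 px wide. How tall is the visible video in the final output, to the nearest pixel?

Fitted into 2285×2285, the video spans the width; its height is 2285 / 1.660 ≈ 1376.51 px.
Scaling 2285 → 1817 is ×0.7952, so the height becomes 1376.51 × 0.7952 ≈ 1094.58 px.

1095 px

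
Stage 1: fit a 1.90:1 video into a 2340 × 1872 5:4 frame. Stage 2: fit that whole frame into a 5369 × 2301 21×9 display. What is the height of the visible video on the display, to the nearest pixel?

First fit — 1.90:1 into 2340×1872 spans the width: 2340.00 × 1231.58.
Second fit — the 5:4 canvas into 5369×2301 spans the height: 2876.25 × 2301.00 (×1.2292 from 2340×1872).
Applying the same ×1.2292: 1231.58 → 1513.82.

1514 px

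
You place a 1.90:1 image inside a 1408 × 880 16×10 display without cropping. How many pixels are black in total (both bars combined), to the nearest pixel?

1.90:1 (1.900) > 16×10 (1.600), so the image fills the width.
That makes the image 741.0526 px tall (1408 / 1.900).
Leftover height: 880 − 741.0526 = 138.9474 px.
That's 138.9474 × 1408 ≈ 195638 black pixels.

195638 pixels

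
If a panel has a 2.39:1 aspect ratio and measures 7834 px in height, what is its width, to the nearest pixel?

7834 × 2.390 = 18723.26.

18723 px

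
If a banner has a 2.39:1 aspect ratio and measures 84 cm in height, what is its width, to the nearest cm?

201 cm

At 2.39:1, 84 × 2.390 ≈ 200.76.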